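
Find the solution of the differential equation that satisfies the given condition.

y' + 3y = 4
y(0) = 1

General solution: y = 4/3 + Ce^(-3x)
Applying y(0) = 1: C = 1 - 4/3 = -1/3
Particular solution: y = 4/3 - (1/3)e^(-3x)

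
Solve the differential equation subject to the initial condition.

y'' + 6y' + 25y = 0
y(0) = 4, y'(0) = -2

General solution: y = e^(-3x)(C₁cos(4x) + C₂sin(4x))
Complex roots r = -3 ± 4i
Applying ICs: C₁ = 4, C₂ = 5/2
Particular solution: y = e^(-3x)(4cos(4x) + (5/2)sin(4x))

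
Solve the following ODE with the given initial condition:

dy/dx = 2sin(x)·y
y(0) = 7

General solution: y = Ce^(-2cos(x))
Applying IC y(0) = 7:
Particular solution: y = 7e^(2(1-cos(x)))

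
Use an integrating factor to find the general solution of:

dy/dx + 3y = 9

Using integrating factor method:

General solution: y = 3 + Ce^(-3x)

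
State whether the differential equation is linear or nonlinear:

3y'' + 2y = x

Linear (y and its derivatives appear to the first power only, no products of y terms)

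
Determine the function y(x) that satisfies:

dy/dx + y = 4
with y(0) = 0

General solution: y = 4 + Ce^(-x)
Applying y(0) = 0: C = 0 - 4 = -4
Particular solution: y = 4 - 4e^(-x)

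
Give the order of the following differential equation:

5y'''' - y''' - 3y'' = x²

The order is 4 (highest derivative is of order 4).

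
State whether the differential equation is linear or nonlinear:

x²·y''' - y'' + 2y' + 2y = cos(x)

Linear (y and its derivatives appear to the first power only, no products of y terms)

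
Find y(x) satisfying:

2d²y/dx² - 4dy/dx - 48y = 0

Characteristic equation: 2r² - 4r - 48 = 0
Divide by 2: r² - 2r - 24 = 0
Roots: r = 6, -4 (distinct real)
General solution: y = C₁e^(6x) + C₂e^(-4x)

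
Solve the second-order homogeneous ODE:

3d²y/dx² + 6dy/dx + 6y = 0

Characteristic equation: 3r² + 6r + 6 = 0
Divide by 3: r² + 2r + 2 = 0
Roots: r = -1 ± i (complex conjugates)
General solution: y = e^(-x)(C₁cos(x) + C₂sin(x))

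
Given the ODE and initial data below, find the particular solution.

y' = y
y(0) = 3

General solution: y = Ce^x
Applying IC y(0) = 3:
Particular solution: y = 3e^x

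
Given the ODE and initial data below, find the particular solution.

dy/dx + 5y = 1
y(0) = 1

General solution: y = 1/5 + Ce^(-5x)
Applying y(0) = 1: C = 1 - 1/5 = 4/5
Particular solution: y = 1/5 + (4/5)e^(-5x)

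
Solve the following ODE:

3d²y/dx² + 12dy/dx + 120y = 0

Characteristic equation: 3r² + 12r + 120 = 0
Divide by 3: r² + 4r + 40 = 0
Roots: r = -2 ± 6i (complex conjugates)
General solution: y = e^(-2x)(C₁cos(6x) + C₂sin(6x))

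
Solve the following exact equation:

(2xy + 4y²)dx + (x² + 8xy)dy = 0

Verify exactness: ∂M/∂y = ∂N/∂x ✓
Find F(x,y) such that ∂F/∂x = M, ∂F/∂y = N
Solution: x²y + 4xy² = C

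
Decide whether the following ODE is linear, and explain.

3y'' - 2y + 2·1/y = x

Nonlinear (1/y term)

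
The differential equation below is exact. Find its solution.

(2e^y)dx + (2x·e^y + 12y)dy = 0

Verify exactness: ∂M/∂y = ∂N/∂x ✓
Find F(x,y) such that ∂F/∂x = M, ∂F/∂y = N
Solution: 2x·e^y + 6y² = C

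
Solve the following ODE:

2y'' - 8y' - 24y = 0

Characteristic equation: 2r² - 8r - 24 = 0
Divide by 2: r² - 4r - 12 = 0
Roots: r = 6, -2 (distinct real)
General solution: y = C₁e^(6x) + C₂e^(-2x)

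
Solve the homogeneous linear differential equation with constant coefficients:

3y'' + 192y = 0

Characteristic equation: 3r² + 192 = 0
Divide by 3: r² + 64 = 0
Roots: r = ±8i (complex conjugates)
General solution: y = C₁cos(8x) + C₂sin(8x)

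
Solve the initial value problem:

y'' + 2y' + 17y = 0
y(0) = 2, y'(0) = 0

General solution: y = e^(-x)(C₁cos(4x) + C₂sin(4x))
Complex roots r = -1 ± 4i
Applying ICs: C₁ = 2, C₂ = 1/2
Particular solution: y = e^(-x)(2cos(4x) + (1/2)sin(4x))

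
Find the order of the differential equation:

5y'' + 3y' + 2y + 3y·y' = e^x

The order is 2 (highest derivative is of order 2).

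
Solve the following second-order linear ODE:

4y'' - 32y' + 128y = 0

Characteristic equation: 4r² - 32r + 128 = 0
Divide by 4: r² - 8r + 32 = 0
Roots: r = 4 ± 4i (complex conjugates)
General solution: y = e^(4x)(C₁cos(4x) + C₂sin(4x))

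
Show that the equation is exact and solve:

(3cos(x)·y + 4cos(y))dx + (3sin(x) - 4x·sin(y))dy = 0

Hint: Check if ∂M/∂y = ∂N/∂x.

Verify exactness: ∂M/∂y = ∂N/∂x ✓
Find F(x,y) such that ∂F/∂x = M, ∂F/∂y = N
Solution: 3sin(x)·y + 4x·cos(y) = C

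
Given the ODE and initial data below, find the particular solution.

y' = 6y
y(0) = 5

General solution: y = Ce^(6x)
Applying IC y(0) = 5:
Particular solution: y = 5e^(6x)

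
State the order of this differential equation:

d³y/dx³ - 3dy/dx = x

The order is 3 (highest derivative is of order 3).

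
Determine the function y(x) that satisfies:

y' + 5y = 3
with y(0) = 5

General solution: y = 3/5 + Ce^(-5x)
Applying y(0) = 5: C = 5 - 3/5 = 22/5
Particular solution: y = 3/5 + (22/5)e^(-5x)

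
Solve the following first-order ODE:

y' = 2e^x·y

Separating variables and integrating:
ln|y| = 2e^x + C

General solution: y = Ce^(2e^x)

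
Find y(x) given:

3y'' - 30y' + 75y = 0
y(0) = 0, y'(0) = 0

General solution: y = (C₁ + C₂x)e^(5x)
Repeated root r = 5
Applying ICs: C₁ = 0, C₂ = 0
Particular solution: y = 0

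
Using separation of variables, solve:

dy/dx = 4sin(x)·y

Separating variables and integrating:
ln|y| = -4cos(x) + C

General solution: y = Ce^(-4cos(x))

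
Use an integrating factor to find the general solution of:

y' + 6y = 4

Using integrating factor method:

General solution: y = 2/3 + Ce^(-6x)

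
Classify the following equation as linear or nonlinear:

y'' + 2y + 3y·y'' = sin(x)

Nonlinear (y·y'' term)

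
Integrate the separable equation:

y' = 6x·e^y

Separating variables and integrating:
-e^(-y) = 3x² + C

General solution: y = -ln(C - 3x²)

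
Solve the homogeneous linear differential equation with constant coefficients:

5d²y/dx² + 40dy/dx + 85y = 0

Characteristic equation: 5r² + 40r + 85 = 0
Divide by 5: r² + 8r + 17 = 0
Roots: r = -4 ± i (complex conjugates)
General solution: y = e^(-4x)(C₁cos(x) + C₂sin(x))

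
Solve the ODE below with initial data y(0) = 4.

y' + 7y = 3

General solution: y = 3/7 + Ce^(-7x)
Applying y(0) = 4: C = 4 - 3/7 = 25/7
Particular solution: y = 3/7 + (25/7)e^(-7x)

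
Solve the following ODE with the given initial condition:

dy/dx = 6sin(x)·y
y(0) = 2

General solution: y = Ce^(-6cos(x))
Applying IC y(0) = 2:
Particular solution: y = 2e^(6(1-cos(x)))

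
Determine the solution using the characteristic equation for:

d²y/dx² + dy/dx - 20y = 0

Characteristic equation: r² + r - 20 = 0
Roots: r = 4, -5 (distinct real)
General solution: y = C₁e^(4x) + C₂e^(-5x)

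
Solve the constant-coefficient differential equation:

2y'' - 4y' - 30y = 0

Characteristic equation: 2r² - 4r - 30 = 0
Divide by 2: r² - 2r - 15 = 0
Roots: r = 5, -3 (distinct real)
General solution: y = C₁e^(5x) + C₂e^(-3x)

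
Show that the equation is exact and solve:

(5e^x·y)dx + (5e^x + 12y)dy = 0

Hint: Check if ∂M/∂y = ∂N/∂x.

Verify exactness: ∂M/∂y = ∂N/∂x ✓
Find F(x,y) such that ∂F/∂x = M, ∂F/∂y = N
Solution: 5e^x·y + 6y² = C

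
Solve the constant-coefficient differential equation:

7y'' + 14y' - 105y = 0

Characteristic equation: 7r² + 14r - 105 = 0
Divide by 7: r² + 2r - 15 = 0
Roots: r = 3, -5 (distinct real)
General solution: y = C₁e^(3x) + C₂e^(-5x)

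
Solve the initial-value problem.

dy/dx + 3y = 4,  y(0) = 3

General solution: y = 4/3 + Ce^(-3x)
Applying y(0) = 3: C = 3 - 4/3 = 5/3
Particular solution: y = 4/3 + (5/3)e^(-3x)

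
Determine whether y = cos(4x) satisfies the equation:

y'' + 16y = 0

Verification:
y'' = -16cos(4x)
y'' + 16y = 0 ✓

Yes, it is a solution.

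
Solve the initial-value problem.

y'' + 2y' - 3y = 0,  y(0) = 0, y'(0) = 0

General solution: y = C₁e^x + C₂e^(-3x)
Applying ICs: C₁ = 0, C₂ = 0
Particular solution: y = 0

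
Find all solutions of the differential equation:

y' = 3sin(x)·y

Separating variables and integrating:
ln|y| = -3cos(x) + C

General solution: y = Ce^(-3cos(x))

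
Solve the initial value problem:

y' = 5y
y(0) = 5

General solution: y = Ce^(5x)
Applying IC y(0) = 5:
Particular solution: y = 5e^(5x)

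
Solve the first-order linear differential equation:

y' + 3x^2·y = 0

Using integrating factor method:

General solution: y = Ce^(-x^3)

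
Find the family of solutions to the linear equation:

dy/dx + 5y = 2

Using integrating factor method:

General solution: y = 2/5 + Ce^(-5x)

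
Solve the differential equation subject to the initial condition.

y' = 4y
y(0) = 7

General solution: y = Ce^(4x)
Applying IC y(0) = 7:
Particular solution: y = 7e^(4x)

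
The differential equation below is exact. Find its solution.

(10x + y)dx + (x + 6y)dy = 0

Verify exactness: ∂M/∂y = ∂N/∂x ✓
Find F(x,y) such that ∂F/∂x = M, ∂F/∂y = N
Solution: 5x² + xy + 3y² = C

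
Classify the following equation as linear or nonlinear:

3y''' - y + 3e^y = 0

Nonlinear (e^y is nonlinear in y)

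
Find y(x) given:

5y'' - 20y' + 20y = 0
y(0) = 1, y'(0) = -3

General solution: y = (C₁ + C₂x)e^(2x)
Repeated root r = 2
Applying ICs: C₁ = 1, C₂ = -5
Particular solution: y = (1 - 5x)e^(2x)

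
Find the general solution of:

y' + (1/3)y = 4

Using integrating factor method:

General solution: y = 12 + Ce^(-x/3)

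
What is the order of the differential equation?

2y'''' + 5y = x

The order is 4 (highest derivative is of order 4).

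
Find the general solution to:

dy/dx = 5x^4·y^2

Separating variables and integrating:
-1/y = x^5 + C

General solution: y^-1 = -x^5 + C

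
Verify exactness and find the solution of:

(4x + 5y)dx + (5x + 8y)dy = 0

Verify exactness: ∂M/∂y = ∂N/∂x ✓
Find F(x,y) such that ∂F/∂x = M, ∂F/∂y = N
Solution: 2x² + 5xy + 4y² = C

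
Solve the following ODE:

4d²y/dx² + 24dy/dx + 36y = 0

Characteristic equation: 4r² + 24r + 36 = 0
Divide by 4: r² + 6r + 9 = 0
Factored: (r + 3)² = 0
Repeated root: r = -3
General solution: y = (C₁ + C₂x)e^(-3x)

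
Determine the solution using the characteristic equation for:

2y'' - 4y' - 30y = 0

Characteristic equation: 2r² - 4r - 30 = 0
Divide by 2: r² - 2r - 15 = 0
Roots: r = 5, -3 (distinct real)
General solution: y = C₁e^(5x) + C₂e^(-3x)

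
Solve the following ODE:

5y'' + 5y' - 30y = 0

Characteristic equation: 5r² + 5r - 30 = 0
Divide by 5: r² + r - 6 = 0
Roots: r = 2, -3 (distinct real)
General solution: y = C₁e^(2x) + C₂e^(-3x)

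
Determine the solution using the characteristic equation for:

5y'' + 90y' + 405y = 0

Characteristic equation: 5r² + 90r + 405 = 0
Divide by 5: r² + 18r + 81 = 0
Factored: (r + 9)² = 0
Repeated root: r = -9
General solution: y = (C₁ + C₂x)e^(-9x)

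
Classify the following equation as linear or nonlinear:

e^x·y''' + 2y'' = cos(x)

Linear (y and its derivatives appear to the first power only, no products of y terms)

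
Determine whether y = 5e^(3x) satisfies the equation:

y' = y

Verification:
y = 5e^(3x)
y' = 15e^(3x)
But y = 5e^(3x)
y' ≠ y — the derivative does not match

No, it is not a solution.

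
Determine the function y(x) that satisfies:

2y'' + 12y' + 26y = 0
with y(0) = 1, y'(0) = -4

General solution: y = e^(-3x)(C₁cos(2x) + C₂sin(2x))
Complex roots r = -3 ± 2i
Applying ICs: C₁ = 1, C₂ = -1/2
Particular solution: y = e^(-3x)(cos(2x) - (1/2)sin(2x))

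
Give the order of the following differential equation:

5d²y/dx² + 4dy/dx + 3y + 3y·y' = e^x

The order is 2 (highest derivative is of order 2).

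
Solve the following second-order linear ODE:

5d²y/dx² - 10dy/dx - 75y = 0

Characteristic equation: 5r² - 10r - 75 = 0
Divide by 5: r² - 2r - 15 = 0
Roots: r = 5, -3 (distinct real)
General solution: y = C₁e^(5x) + C₂e^(-3x)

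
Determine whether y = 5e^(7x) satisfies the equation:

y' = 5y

Verification:
y = 5e^(7x)
y' = 35e^(7x)
But 5y = 25e^(7x)
y' ≠ 5y — the derivative does not match

No, it is not a solution.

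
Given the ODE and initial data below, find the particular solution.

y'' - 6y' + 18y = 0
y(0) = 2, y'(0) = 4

General solution: y = e^(3x)(C₁cos(3x) + C₂sin(3x))
Complex roots r = 3 ± 3i
Applying ICs: C₁ = 2, C₂ = -2/3
Particular solution: y = e^(3x)(2cos(3x) - (2/3)sin(3x))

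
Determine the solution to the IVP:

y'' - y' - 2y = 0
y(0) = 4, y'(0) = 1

General solution: y = C₁e^(2x) + C₂e^(-x)
Applying ICs: C₁ = 5/3, C₂ = 7/3
Particular solution: y = (5/3)e^(2x) + (7/3)e^(-x)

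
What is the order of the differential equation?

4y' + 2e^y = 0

The order is 1 (highest derivative is of order 1).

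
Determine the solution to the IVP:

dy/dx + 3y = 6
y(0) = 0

General solution: y = 2 + Ce^(-3x)
Applying y(0) = 0: C = 0 - 2 = -2
Particular solution: y = 2 - 2e^(-3x)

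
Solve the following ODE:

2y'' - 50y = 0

Characteristic equation: 2r² - 50 = 0
Divide by 2: r² - 25 = 0
Roots: r = 5, -5 (distinct real)
General solution: y = C₁e^(5x) + C₂e^(-5x)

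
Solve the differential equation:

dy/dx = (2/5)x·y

Separating variables and integrating:
ln|y| = x^2/5 + C

General solution: y = Ce^(x^2/5)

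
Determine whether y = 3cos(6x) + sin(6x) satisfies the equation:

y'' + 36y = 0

Verification:
y'' = -108cos(6x) - 36sin(6x)
y'' + 36y = 0 ✓

Yes, it is a solution.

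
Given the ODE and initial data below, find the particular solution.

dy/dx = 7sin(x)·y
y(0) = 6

General solution: y = Ce^(-7cos(x))
Applying IC y(0) = 6:
Particular solution: y = 6e^(7(1-cos(x)))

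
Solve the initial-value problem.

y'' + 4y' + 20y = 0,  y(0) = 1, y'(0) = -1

General solution: y = e^(-2x)(C₁cos(4x) + C₂sin(4x))
Complex roots r = -2 ± 4i
Applying ICs: C₁ = 1, C₂ = 1/4
Particular solution: y = e^(-2x)(cos(4x) + (1/4)sin(4x))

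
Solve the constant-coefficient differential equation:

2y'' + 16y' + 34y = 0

Characteristic equation: 2r² + 16r + 34 = 0
Divide by 2: r² + 8r + 17 = 0
Roots: r = -4 ± i (complex conjugates)
General solution: y = e^(-4x)(C₁cos(x) + C₂sin(x))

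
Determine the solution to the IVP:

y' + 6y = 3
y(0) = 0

General solution: y = 1/2 + Ce^(-6x)
Applying y(0) = 0: C = 0 - 1/2 = -1/2
Particular solution: y = 1/2 - (1/2)e^(-6x)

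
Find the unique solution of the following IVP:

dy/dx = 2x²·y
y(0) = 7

General solution: y = Ce^(2x³/3)
Applying IC y(0) = 7:
Particular solution: y = 7e^(2x³/3)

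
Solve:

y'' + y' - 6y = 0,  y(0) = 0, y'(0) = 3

General solution: y = C₁e^(2x) + C₂e^(-3x)
Applying ICs: C₁ = 3/5, C₂ = -3/5
Particular solution: y = (3/5)e^(2x) - (3/5)e^(-3x)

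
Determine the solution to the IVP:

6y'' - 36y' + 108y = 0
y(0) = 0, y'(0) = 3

General solution: y = e^(3x)(C₁cos(3x) + C₂sin(3x))
Complex roots r = 3 ± 3i
Applying ICs: C₁ = 0, C₂ = 1
Particular solution: y = e^(3x)(sin(3x))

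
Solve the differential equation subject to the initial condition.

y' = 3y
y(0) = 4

General solution: y = Ce^(3x)
Applying IC y(0) = 4:
Particular solution: y = 4e^(3x)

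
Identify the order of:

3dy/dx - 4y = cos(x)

The order is 1 (highest derivative is of order 1).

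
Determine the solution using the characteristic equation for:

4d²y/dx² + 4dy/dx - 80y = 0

Characteristic equation: 4r² + 4r - 80 = 0
Divide by 4: r² + r - 20 = 0
Roots: r = 4, -5 (distinct real)
General solution: y = C₁e^(4x) + C₂e^(-5x)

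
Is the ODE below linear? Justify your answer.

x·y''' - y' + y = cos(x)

Yes. Linear (y and its derivatives appear to the first power only, no products of y terms)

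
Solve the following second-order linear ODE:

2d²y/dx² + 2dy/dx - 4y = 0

Characteristic equation: 2r² + 2r - 4 = 0
Divide by 2: r² + r - 2 = 0
Roots: r = 1, -2 (distinct real)
General solution: y = C₁e^x + C₂e^(-2x)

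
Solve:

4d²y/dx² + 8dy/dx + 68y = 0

Characteristic equation: 4r² + 8r + 68 = 0
Divide by 4: r² + 2r + 17 = 0
Roots: r = -1 ± 4i (complex conjugates)
General solution: y = e^(-x)(C₁cos(4x) + C₂sin(4x))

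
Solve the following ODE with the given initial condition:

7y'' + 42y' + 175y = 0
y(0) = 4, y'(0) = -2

General solution: y = e^(-3x)(C₁cos(4x) + C₂sin(4x))
Complex roots r = -3 ± 4i
Applying ICs: C₁ = 4, C₂ = 5/2
Particular solution: y = e^(-3x)(4cos(4x) + (5/2)sin(4x))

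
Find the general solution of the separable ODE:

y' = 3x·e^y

Separating variables and integrating:
-e^(-y) = 3x²/2 + C

General solution: y = -ln(C - 3x²/2)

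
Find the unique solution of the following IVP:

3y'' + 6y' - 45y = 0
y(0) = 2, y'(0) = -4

General solution: y = C₁e^(3x) + C₂e^(-5x)
Applying ICs: C₁ = 3/4, C₂ = 5/4
Particular solution: y = (3/4)e^(3x) + (5/4)e^(-5x)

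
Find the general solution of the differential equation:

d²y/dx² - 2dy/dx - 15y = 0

Characteristic equation: r² - 2r - 15 = 0
Roots: r = 5, -3 (distinct real)
General solution: y = C₁e^(5x) + C₂e^(-3x)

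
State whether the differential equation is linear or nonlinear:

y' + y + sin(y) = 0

Nonlinear (sin(y) is nonlinear in y)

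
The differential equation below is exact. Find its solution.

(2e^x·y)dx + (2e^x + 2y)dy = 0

Verify exactness: ∂M/∂y = ∂N/∂x ✓
Find F(x,y) such that ∂F/∂x = M, ∂F/∂y = N
Solution: 2e^x·y + y² = C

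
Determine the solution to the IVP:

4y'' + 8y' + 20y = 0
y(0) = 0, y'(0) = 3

General solution: y = e^(-x)(C₁cos(2x) + C₂sin(2x))
Complex roots r = -1 ± 2i
Applying ICs: C₁ = 0, C₂ = 3/2
Particular solution: y = e^(-x)((3/2)sin(2x))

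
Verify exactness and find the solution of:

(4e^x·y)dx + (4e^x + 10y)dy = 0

Verify exactness: ∂M/∂y = ∂N/∂x ✓
Find F(x,y) such that ∂F/∂x = M, ∂F/∂y = N
Solution: 4e^x·y + 5y² = C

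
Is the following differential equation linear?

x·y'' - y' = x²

Yes. Linear (y and its derivatives appear to the first power only, no products of y terms)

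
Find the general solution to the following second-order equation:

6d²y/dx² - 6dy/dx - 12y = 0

Characteristic equation: 6r² - 6r - 12 = 0
Divide by 6: r² - r - 2 = 0
Roots: r = 2, -1 (distinct real)
General solution: y = C₁e^(2x) + C₂e^(-x)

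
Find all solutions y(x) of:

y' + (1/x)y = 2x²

Using integrating factor method:

General solution: y = (1/2)x^3 + C/x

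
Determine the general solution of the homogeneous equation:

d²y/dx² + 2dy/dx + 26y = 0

Characteristic equation: r² + 2r + 26 = 0
Roots: r = -1 ± 5i (complex conjugates)
General solution: y = e^(-x)(C₁cos(5x) + C₂sin(5x))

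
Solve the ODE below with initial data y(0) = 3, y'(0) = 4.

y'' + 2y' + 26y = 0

General solution: y = e^(-x)(C₁cos(5x) + C₂sin(5x))
Complex roots r = -1 ± 5i
Applying ICs: C₁ = 3, C₂ = 7/5
Particular solution: y = e^(-x)(3cos(5x) + (7/5)sin(5x))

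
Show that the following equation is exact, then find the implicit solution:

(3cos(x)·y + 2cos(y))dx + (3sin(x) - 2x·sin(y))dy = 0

Verify exactness: ∂M/∂y = ∂N/∂x ✓
Find F(x,y) such that ∂F/∂x = M, ∂F/∂y = N
Solution: 3sin(x)·y + 2x·cos(y) = C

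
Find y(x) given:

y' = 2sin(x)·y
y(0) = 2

General solution: y = Ce^(-2cos(x))
Applying IC y(0) = 2:
Particular solution: y = 2e^(2(1-cos(x)))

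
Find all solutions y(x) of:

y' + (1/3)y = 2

Using integrating factor method:

General solution: y = 6 + Ce^(-x/3)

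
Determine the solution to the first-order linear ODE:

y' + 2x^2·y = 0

Using integrating factor method:

General solution: y = Ce^(-2x^3/3)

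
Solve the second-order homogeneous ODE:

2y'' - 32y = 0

Characteristic equation: 2r² - 32 = 0
Divide by 2: r² - 16 = 0
Roots: r = 4, -4 (distinct real)
General solution: y = C₁e^(4x) + C₂e^(-4x)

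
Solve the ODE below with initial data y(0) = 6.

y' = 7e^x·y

General solution: y = Ce^(7e^x)
Applying IC y(0) = 6:
Particular solution: y = 6e^(7(e^x - 1))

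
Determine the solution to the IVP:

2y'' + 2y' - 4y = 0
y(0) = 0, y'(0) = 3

General solution: y = C₁e^x + C₂e^(-2x)
Applying ICs: C₁ = 1, C₂ = -1
Particular solution: y = e^x - e^(-2x)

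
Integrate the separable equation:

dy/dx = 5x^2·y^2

Separating variables and integrating:
-1/y = 5x^3/3 + C

General solution: y^-1 = (-5/3)x^3 + C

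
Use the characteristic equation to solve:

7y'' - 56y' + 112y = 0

Characteristic equation: 7r² - 56r + 112 = 0
Divide by 7: r² - 8r + 16 = 0
Factored: (r - 4)² = 0
Repeated root: r = 4
General solution: y = (C₁ + C₂x)e^(4x)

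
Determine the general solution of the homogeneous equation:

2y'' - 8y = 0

Characteristic equation: 2r² - 8 = 0
Divide by 2: r² - 4 = 0
Roots: r = 2, -2 (distinct real)
General solution: y = C₁e^(2x) + C₂e^(-2x)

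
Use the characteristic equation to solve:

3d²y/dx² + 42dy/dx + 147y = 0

Characteristic equation: 3r² + 42r + 147 = 0
Divide by 3: r² + 14r + 49 = 0
Factored: (r + 7)² = 0
Repeated root: r = -7
General solution: y = (C₁ + C₂x)e^(-7x)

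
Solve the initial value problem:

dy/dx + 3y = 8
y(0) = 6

General solution: y = 8/3 + Ce^(-3x)
Applying y(0) = 6: C = 6 - 8/3 = 10/3
Particular solution: y = 8/3 + (10/3)e^(-3x)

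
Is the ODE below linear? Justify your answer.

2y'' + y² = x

No. Nonlinear (y² term)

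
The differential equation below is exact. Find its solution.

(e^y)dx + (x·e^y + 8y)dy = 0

Verify exactness: ∂M/∂y = ∂N/∂x ✓
Find F(x,y) such that ∂F/∂x = M, ∂F/∂y = N
Solution: x·e^y + 4y² = C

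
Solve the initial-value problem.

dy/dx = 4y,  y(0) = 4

General solution: y = Ce^(4x)
Applying IC y(0) = 4:
Particular solution: y = 4e^(4x)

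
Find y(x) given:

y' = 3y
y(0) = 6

General solution: y = Ce^(3x)
Applying IC y(0) = 6:
Particular solution: y = 6e^(3x)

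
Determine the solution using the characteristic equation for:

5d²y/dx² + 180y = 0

Characteristic equation: 5r² + 180 = 0
Divide by 5: r² + 36 = 0
Roots: r = ±6i (complex conjugates)
General solution: y = C₁cos(6x) + C₂sin(6x)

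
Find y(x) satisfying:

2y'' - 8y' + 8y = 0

Characteristic equation: 2r² - 8r + 8 = 0
Divide by 2: r² - 4r + 4 = 0
Factored: (r - 2)² = 0
Repeated root: r = 2
General solution: y = (C₁ + C₂x)e^(2x)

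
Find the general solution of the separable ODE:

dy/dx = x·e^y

Separating variables and integrating:
-e^(-y) = x²/2 + C

General solution: y = -ln(C - x²/2)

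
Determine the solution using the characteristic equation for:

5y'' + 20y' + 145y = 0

Characteristic equation: 5r² + 20r + 145 = 0
Divide by 5: r² + 4r + 29 = 0
Roots: r = -2 ± 5i (complex conjugates)
General solution: y = e^(-2x)(C₁cos(5x) + C₂sin(5x))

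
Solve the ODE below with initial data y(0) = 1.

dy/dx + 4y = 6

General solution: y = 3/2 + Ce^(-4x)
Applying y(0) = 1: C = 1 - 3/2 = -1/2
Particular solution: y = 3/2 - (1/2)e^(-4x)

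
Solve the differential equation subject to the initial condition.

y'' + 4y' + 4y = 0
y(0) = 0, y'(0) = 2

General solution: y = (C₁ + C₂x)e^(-2x)
Repeated root r = -2
Applying ICs: C₁ = 0, C₂ = 2
Particular solution: y = 2xe^(-2x)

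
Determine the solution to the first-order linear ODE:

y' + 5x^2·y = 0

Using integrating factor method:

General solution: y = Ce^(-5x^3/3)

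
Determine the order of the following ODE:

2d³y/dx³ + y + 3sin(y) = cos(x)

The order is 3 (highest derivative is of order 3).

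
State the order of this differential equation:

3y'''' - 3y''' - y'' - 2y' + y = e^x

The order is 4 (highest derivative is of order 4).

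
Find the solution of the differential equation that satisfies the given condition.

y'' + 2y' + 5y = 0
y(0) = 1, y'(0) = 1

General solution: y = e^(-x)(C₁cos(2x) + C₂sin(2x))
Complex roots r = -1 ± 2i
Applying ICs: C₁ = 1, C₂ = 1
Particular solution: y = e^(-x)(cos(2x) + sin(2x))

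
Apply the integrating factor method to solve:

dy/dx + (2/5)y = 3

Using integrating factor method:

General solution: y = 15/2 + Ce^(-2x/5)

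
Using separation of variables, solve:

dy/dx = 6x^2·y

Separating variables and integrating:
ln|y| = 2x^3 + C

General solution: y = Ce^(2x^3)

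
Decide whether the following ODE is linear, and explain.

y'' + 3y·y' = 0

Nonlinear (product y·y')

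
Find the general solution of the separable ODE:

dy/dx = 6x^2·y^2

Separating variables and integrating:
-1/y = 2x^3 + C

General solution: y^-1 = -2x^3 + C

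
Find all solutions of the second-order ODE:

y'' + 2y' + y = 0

Characteristic equation: r² + 2r + 1 = 0
Factored: (r + 1)² = 0
Repeated root: r = -1
General solution: y = (C₁ + C₂x)e^(-x)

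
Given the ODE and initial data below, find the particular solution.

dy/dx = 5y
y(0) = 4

General solution: y = Ce^(5x)
Applying IC y(0) = 4:
Particular solution: y = 4e^(5x)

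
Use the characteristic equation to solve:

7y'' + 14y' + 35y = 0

Characteristic equation: 7r² + 14r + 35 = 0
Divide by 7: r² + 2r + 5 = 0
Roots: r = -1 ± 2i (complex conjugates)
General solution: y = e^(-x)(C₁cos(2x) + C₂sin(2x))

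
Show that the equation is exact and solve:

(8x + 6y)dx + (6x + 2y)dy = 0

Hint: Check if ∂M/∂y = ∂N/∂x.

Verify exactness: ∂M/∂y = ∂N/∂x ✓
Find F(x,y) such that ∂F/∂x = M, ∂F/∂y = N
Solution: 4x² + 6xy + y² = C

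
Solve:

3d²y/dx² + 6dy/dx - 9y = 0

Characteristic equation: 3r² + 6r - 9 = 0
Divide by 3: r² + 2r - 3 = 0
Roots: r = 1, -3 (distinct real)
General solution: y = C₁e^x + C₂e^(-3x)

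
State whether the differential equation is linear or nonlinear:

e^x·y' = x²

Linear (y and its derivatives appear to the first power only, no products of y terms)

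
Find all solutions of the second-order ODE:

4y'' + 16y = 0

Characteristic equation: 4r² + 16 = 0
Divide by 4: r² + 4 = 0
Roots: r = ±2i (complex conjugates)
General solution: y = C₁cos(2x) + C₂sin(2x)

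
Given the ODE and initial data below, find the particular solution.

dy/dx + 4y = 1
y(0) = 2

General solution: y = 1/4 + Ce^(-4x)
Applying y(0) = 2: C = 2 - 1/4 = 7/4
Particular solution: y = 1/4 + (7/4)e^(-4x)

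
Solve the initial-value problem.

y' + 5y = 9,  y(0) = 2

General solution: y = 9/5 + Ce^(-5x)
Applying y(0) = 2: C = 2 - 9/5 = 1/5
Particular solution: y = 9/5 + (1/5)e^(-5x)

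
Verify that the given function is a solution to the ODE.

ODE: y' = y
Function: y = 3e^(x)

Verification:
y = 3e^(x)
y' = 3e^(x)
y = 3e^(x)
y' = y ✓

Yes, it is a solution.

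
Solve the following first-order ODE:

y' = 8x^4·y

Separating variables and integrating:
ln|y| = 8x^5/5 + C

General solution: y = Ce^(8x^5/5)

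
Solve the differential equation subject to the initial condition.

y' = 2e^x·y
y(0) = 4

General solution: y = Ce^(2e^x)
Applying IC y(0) = 4:
Particular solution: y = 4e^(2(e^x - 1))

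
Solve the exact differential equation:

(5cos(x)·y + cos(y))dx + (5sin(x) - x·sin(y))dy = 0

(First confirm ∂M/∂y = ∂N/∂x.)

Verify exactness: ∂M/∂y = ∂N/∂x ✓
Find F(x,y) such that ∂F/∂x = M, ∂F/∂y = N
Solution: 5sin(x)·y + x·cos(y) = C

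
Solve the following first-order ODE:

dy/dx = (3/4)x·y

Separating variables and integrating:
ln|y| = 3x^2/8 + C

General solution: y = Ce^(3x^2/8)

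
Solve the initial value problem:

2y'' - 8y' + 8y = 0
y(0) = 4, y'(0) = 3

General solution: y = (C₁ + C₂x)e^(2x)
Repeated root r = 2
Applying ICs: C₁ = 4, C₂ = -5
Particular solution: y = (4 - 5x)e^(2x)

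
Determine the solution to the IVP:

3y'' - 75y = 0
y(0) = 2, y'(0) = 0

General solution: y = C₁e^(5x) + C₂e^(-5x)
Applying ICs: C₁ = 1, C₂ = 1
Particular solution: y = e^(5x) + e^(-5x)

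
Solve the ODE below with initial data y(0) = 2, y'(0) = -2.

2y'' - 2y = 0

General solution: y = C₁e^x + C₂e^(-x)
Applying ICs: C₁ = 0, C₂ = 2
Particular solution: y = 2e^(-x)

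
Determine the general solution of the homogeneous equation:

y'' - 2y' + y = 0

Characteristic equation: r² - 2r + 1 = 0
Factored: (r - 1)² = 0
Repeated root: r = 1
General solution: y = (C₁ + C₂x)e^x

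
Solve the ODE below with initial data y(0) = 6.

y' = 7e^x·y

General solution: y = Ce^(7e^x)
Applying IC y(0) = 6:
Particular solution: y = 6e^(7(e^x - 1))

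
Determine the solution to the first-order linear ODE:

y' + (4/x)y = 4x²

Using integrating factor method:

General solution: y = (4/7)x^3 + Cx^(-4)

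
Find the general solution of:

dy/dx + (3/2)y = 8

Using integrating factor method:

General solution: y = 16/3 + Ce^(-3x/2)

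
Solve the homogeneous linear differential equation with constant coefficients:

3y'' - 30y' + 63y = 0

Characteristic equation: 3r² - 30r + 63 = 0
Divide by 3: r² - 10r + 21 = 0
Roots: r = 3, 7 (distinct real)
General solution: y = C₁e^(3x) + C₂e^(7x)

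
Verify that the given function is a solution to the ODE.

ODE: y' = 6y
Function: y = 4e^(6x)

Verification:
y = 4e^(6x)
y' = 24e^(6x)
6y = 24e^(6x)
y' = 6y ✓

Yes, it is a solution.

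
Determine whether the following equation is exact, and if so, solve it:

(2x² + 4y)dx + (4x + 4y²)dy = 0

Verify exactness: ∂M/∂y = ∂N/∂x ✓
Find F(x,y) such that ∂F/∂x = M, ∂F/∂y = N
Solution: 2x³/3 + 4xy + 4y³/3 = C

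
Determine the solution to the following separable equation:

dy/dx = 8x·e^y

Separating variables and integrating:
-e^(-y) = 4x² + C

General solution: y = -ln(C - 4x²)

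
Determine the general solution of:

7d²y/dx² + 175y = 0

Characteristic equation: 7r² + 175 = 0
Divide by 7: r² + 25 = 0
Roots: r = ±5i (complex conjugates)
General solution: y = C₁cos(5x) + C₂sin(5x)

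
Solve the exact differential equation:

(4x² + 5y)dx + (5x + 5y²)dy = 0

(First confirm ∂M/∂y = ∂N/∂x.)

Verify exactness: ∂M/∂y = ∂N/∂x ✓
Find F(x,y) such that ∂F/∂x = M, ∂F/∂y = N
Solution: 4x³/3 + 5xy + 5y³/3 = C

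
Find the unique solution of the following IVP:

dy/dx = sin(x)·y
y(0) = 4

General solution: y = Ce^(-cos(x))
Applying IC y(0) = 4:
Particular solution: y = 4e^(1-cos(x))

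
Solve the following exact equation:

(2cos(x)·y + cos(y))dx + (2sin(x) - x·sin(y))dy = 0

Verify exactness: ∂M/∂y = ∂N/∂x ✓
Find F(x,y) such that ∂F/∂x = M, ∂F/∂y = N
Solution: 2sin(x)·y + x·cos(y) = C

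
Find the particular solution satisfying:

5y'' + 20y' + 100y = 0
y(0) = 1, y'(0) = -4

General solution: y = e^(-2x)(C₁cos(4x) + C₂sin(4x))
Complex roots r = -2 ± 4i
Applying ICs: C₁ = 1, C₂ = -1/2
Particular solution: y = e^(-2x)(cos(4x) - (1/2)sin(4x))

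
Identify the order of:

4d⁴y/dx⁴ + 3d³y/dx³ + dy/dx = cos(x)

The order is 4 (highest derivative is of order 4).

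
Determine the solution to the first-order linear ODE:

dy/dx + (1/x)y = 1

Using integrating factor method:

General solution: y = (1/2)x + C/x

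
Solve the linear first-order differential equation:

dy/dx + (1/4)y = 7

Using integrating factor method:

General solution: y = 28 + Ce^(-x/4)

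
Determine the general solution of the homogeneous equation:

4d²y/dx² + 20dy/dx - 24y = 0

Characteristic equation: 4r² + 20r - 24 = 0
Divide by 4: r² + 5r - 6 = 0
Roots: r = 1, -6 (distinct real)
General solution: y = C₁e^x + C₂e^(-6x)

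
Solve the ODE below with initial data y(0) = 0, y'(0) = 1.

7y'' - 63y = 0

General solution: y = C₁e^(3x) + C₂e^(-3x)
Applying ICs: C₁ = 1/6, C₂ = -1/6
Particular solution: y = (1/6)e^(3x) - (1/6)e^(-3x)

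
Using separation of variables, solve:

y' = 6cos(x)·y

Separating variables and integrating:
ln|y| = 6sin(x) + C

General solution: y = Ce^(6sin(x))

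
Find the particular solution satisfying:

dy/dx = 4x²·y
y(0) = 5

General solution: y = Ce^(4x³/3)
Applying IC y(0) = 5:
Particular solution: y = 5e^(4x³/3)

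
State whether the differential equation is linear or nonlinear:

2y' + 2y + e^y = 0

Nonlinear (e^y is nonlinear in y)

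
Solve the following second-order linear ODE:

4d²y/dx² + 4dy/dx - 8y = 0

Characteristic equation: 4r² + 4r - 8 = 0
Divide by 4: r² + r - 2 = 0
Roots: r = 1, -2 (distinct real)
General solution: y = C₁e^x + C₂e^(-2x)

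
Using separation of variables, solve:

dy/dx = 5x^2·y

Separating variables and integrating:
ln|y| = 5x^3/3 + C

General solution: y = Ce^(5x^3/3)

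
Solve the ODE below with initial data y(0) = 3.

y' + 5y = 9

General solution: y = 9/5 + Ce^(-5x)
Applying y(0) = 3: C = 3 - 9/5 = 6/5
Particular solution: y = 9/5 + (6/5)e^(-5x)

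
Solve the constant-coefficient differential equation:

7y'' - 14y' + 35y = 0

Characteristic equation: 7r² - 14r + 35 = 0
Divide by 7: r² - 2r + 5 = 0
Roots: r = 1 ± 2i (complex conjugates)
General solution: y = e^x(C₁cos(2x) + C₂sin(2x))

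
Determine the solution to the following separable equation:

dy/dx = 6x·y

Separating variables and integrating:
ln|y| = 3x^2 + C

General solution: y = Ce^(3x^2)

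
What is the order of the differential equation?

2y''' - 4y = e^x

The order is 3 (highest derivative is of order 3).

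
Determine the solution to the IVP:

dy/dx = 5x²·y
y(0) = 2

General solution: y = Ce^(5x³/3)
Applying IC y(0) = 2:
Particular solution: y = 2e^(5x³/3)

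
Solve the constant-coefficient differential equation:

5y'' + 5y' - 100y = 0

Characteristic equation: 5r² + 5r - 100 = 0
Divide by 5: r² + r - 20 = 0
Roots: r = 4, -5 (distinct real)
General solution: y = C₁e^(4x) + C₂e^(-5x)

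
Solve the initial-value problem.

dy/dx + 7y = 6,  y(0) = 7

General solution: y = 6/7 + Ce^(-7x)
Applying y(0) = 7: C = 7 - 6/7 = 43/7
Particular solution: y = 6/7 + (43/7)e^(-7x)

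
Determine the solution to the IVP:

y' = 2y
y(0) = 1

General solution: y = Ce^(2x)
Applying IC y(0) = 1:
Particular solution: y = e^(2x)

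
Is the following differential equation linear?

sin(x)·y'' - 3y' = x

Yes. Linear (y and its derivatives appear to the first power only, no products of y terms)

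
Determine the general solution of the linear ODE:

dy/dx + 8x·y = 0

Using integrating factor method:

General solution: y = Ce^(-4x^2)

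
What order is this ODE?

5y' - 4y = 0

The order is 1 (highest derivative is of order 1).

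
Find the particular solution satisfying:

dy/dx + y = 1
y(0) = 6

General solution: y = 1 + Ce^(-x)
Applying y(0) = 6: C = 6 - 1 = 5
Particular solution: y = 1 + 5e^(-x)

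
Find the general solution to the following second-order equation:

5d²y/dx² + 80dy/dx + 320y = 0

Characteristic equation: 5r² + 80r + 320 = 0
Divide by 5: r² + 16r + 64 = 0
Factored: (r + 8)² = 0
Repeated root: r = -8
General solution: y = (C₁ + C₂x)e^(-8x)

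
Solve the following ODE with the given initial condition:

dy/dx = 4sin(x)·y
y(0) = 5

General solution: y = Ce^(-4cos(x))
Applying IC y(0) = 5:
Particular solution: y = 5e^(4(1-cos(x)))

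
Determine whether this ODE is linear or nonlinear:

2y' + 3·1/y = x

Nonlinear (1/y term)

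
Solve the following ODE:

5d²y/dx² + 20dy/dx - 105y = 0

Characteristic equation: 5r² + 20r - 105 = 0
Divide by 5: r² + 4r - 21 = 0
Roots: r = 3, -7 (distinct real)
General solution: y = C₁e^(3x) + C₂e^(-7x)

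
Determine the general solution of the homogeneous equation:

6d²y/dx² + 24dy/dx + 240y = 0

Characteristic equation: 6r² + 24r + 240 = 0
Divide by 6: r² + 4r + 40 = 0
Roots: r = -2 ± 6i (complex conjugates)
General solution: y = e^(-2x)(C₁cos(6x) + C₂sin(6x))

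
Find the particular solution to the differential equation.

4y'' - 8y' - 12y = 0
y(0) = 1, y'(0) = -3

General solution: y = C₁e^(3x) + C₂e^(-x)
Applying ICs: C₁ = -1/2, C₂ = 3/2
Particular solution: y = -(1/2)e^(3x) + (3/2)e^(-x)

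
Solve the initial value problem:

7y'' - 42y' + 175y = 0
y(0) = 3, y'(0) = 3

General solution: y = e^(3x)(C₁cos(4x) + C₂sin(4x))
Complex roots r = 3 ± 4i
Applying ICs: C₁ = 3, C₂ = -3/2
Particular solution: y = e^(3x)(3cos(4x) - (3/2)sin(4x))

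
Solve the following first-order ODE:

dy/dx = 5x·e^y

Separating variables and integrating:
-e^(-y) = 5x²/2 + C

General solution: y = -ln(C - 5x²/2)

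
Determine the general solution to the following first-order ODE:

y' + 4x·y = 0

Using integrating factor method:

General solution: y = Ce^(-2x^2)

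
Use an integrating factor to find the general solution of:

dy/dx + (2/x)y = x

Using integrating factor method:

General solution: y = (1/4)x^2 + Cx^(-2)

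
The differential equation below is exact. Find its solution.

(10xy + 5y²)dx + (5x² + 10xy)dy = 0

Verify exactness: ∂M/∂y = ∂N/∂x ✓
Find F(x,y) such that ∂F/∂x = M, ∂F/∂y = N
Solution: 5x²y + 5xy² = C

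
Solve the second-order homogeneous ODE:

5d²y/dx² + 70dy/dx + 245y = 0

Characteristic equation: 5r² + 70r + 245 = 0
Divide by 5: r² + 14r + 49 = 0
Factored: (r + 7)² = 0
Repeated root: r = -7
General solution: y = (C₁ + C₂x)e^(-7x)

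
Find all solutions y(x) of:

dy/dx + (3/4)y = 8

Using integrating factor method:

General solution: y = 32/3 + Ce^(-3x/4)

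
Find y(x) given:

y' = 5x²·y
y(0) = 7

General solution: y = Ce^(5x³/3)
Applying IC y(0) = 7:
Particular solution: y = 7e^(5x³/3)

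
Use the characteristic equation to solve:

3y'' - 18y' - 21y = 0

Characteristic equation: 3r² - 18r - 21 = 0
Divide by 3: r² - 6r - 7 = 0
Roots: r = 7, -1 (distinct real)
General solution: y = C₁e^(7x) + C₂e^(-x)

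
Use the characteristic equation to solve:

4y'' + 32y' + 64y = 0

Characteristic equation: 4r² + 32r + 64 = 0
Divide by 4: r² + 8r + 16 = 0
Factored: (r + 4)² = 0
Repeated root: r = -4
General solution: y = (C₁ + C₂x)e^(-4x)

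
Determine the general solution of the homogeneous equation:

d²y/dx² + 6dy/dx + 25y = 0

Characteristic equation: r² + 6r + 25 = 0
Roots: r = -3 ± 4i (complex conjugates)
General solution: y = e^(-3x)(C₁cos(4x) + C₂sin(4x))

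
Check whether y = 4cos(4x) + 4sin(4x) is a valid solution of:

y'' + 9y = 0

Verification:
y'' = -64cos(4x) - 64sin(4x)
y'' + 9y ≠ 0 (frequency mismatch: got 16 instead of 9)

No, it is not a solution.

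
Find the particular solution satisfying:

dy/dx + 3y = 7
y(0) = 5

General solution: y = 7/3 + Ce^(-3x)
Applying y(0) = 5: C = 5 - 7/3 = 8/3
Particular solution: y = 7/3 + (8/3)e^(-3x)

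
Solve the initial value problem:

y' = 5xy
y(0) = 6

General solution: y = Ce^(5x²/2)
Applying IC y(0) = 6:
Particular solution: y = 6e^(5x²/2)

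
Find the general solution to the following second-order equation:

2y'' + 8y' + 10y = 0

Characteristic equation: 2r² + 8r + 10 = 0
Divide by 2: r² + 4r + 5 = 0
Roots: r = -2 ± i (complex conjugates)
General solution: y = e^(-2x)(C₁cos(x) + C₂sin(x))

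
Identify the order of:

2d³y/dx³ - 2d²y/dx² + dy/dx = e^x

The order is 3 (highest derivative is of order 3).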